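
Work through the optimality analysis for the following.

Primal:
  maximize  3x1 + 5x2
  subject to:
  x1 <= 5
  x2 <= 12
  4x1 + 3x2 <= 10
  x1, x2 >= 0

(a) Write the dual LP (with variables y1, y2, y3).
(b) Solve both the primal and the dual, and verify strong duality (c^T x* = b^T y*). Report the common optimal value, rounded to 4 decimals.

The standard primal-dual pair for 'max c^T x s.t. A x <= b, x >= 0' is:
  Dual:  min b^T y  s.t.  A^T y >= c,  y >= 0.

So the dual LP is:
  minimize  5y1 + 12y2 + 10y3
  subject to:
    y1 + 4y3 >= 3
    y2 + 3y3 >= 5
    y1, y2, y3 >= 0

Solving the primal: x* = (0, 3.3333).
  primal value c^T x* = 16.6667.
Solving the dual: y* = (0, 0, 1.6667).
  dual value b^T y* = 16.6667.
Strong duality: c^T x* = b^T y*. Confirmed.

16.6667


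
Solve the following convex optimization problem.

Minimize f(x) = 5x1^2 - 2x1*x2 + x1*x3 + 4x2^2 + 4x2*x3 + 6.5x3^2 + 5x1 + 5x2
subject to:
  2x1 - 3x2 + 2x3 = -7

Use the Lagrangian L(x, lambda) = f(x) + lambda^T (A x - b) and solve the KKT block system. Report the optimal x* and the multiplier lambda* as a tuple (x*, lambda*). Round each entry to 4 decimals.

Form the Lagrangian:
  L(x, lambda) = (1/2) x^T Q x + c^T x + lambda^T (A x - b)
Stationarity (grad_x L = 0): Q x + c + A^T lambda = 0.
Primal feasibility: A x = b.

This gives the KKT block system:
  [ Q   A^T ] [ x     ]   [-c ]
  [ A    0  ] [ lambda ] = [ b ]

Solving the linear system:
  x*      = (-1.0055, 1.0786, -0.8767)
  lambda* = (4.0442)
  f(x*)   = 14.3374

x* = (-1.0055, 1.0786, -0.8767), lambda* = (4.0442)


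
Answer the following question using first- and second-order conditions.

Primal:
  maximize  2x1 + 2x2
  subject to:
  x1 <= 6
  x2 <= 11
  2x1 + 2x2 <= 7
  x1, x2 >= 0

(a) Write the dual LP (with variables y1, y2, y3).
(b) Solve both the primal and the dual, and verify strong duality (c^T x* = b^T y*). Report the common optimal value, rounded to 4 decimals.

The standard primal-dual pair for 'max c^T x s.t. A x <= b, x >= 0' is:
  Dual:  min b^T y  s.t.  A^T y >= c,  y >= 0.

So the dual LP is:
  minimize  6y1 + 11y2 + 7y3
  subject to:
    y1 + 2y3 >= 2
    y2 + 2y3 >= 2
    y1, y2, y3 >= 0

Solving the primal: x* = (3.5, 0).
  primal value c^T x* = 7.
Solving the dual: y* = (0, 0, 1).
  dual value b^T y* = 7.
Strong duality: c^T x* = b^T y*. Confirmed.

7


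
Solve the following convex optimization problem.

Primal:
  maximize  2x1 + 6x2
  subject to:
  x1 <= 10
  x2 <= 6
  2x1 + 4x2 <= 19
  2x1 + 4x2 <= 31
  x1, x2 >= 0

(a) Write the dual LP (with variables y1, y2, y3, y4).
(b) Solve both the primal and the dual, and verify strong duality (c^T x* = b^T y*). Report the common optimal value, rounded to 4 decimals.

The standard primal-dual pair for 'max c^T x s.t. A x <= b, x >= 0' is:
  Dual:  min b^T y  s.t.  A^T y >= c,  y >= 0.

So the dual LP is:
  minimize  10y1 + 6y2 + 19y3 + 31y4
  subject to:
    y1 + 2y3 + 2y4 >= 2
    y2 + 4y3 + 4y4 >= 6
    y1, y2, y3, y4 >= 0

Solving the primal: x* = (0, 4.75).
  primal value c^T x* = 28.5.
Solving the dual: y* = (0, 0, 1.5, 0).
  dual value b^T y* = 28.5.
Strong duality: c^T x* = b^T y*. Confirmed.

28.5


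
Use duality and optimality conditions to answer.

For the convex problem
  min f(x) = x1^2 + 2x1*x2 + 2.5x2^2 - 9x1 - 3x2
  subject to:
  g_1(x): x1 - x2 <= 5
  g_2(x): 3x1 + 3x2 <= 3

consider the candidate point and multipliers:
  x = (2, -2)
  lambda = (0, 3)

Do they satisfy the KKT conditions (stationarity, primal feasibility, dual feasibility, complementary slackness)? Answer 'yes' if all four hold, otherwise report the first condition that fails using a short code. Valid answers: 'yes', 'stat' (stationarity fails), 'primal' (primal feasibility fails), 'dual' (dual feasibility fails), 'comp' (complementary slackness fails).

Gradient of f: grad f(x) = Q x + c = (-9, -9)
Constraint values g_i(x) = a_i^T x - b_i:
  g_1((2, -2)) = -1
  g_2((2, -2)) = -3
Stationarity residual: grad f(x) + sum_i lambda_i a_i = (0, 0)
  -> stationarity OK
Primal feasibility (all g_i <= 0): OK
Dual feasibility (all lambda_i >= 0): OK
Complementary slackness (lambda_i * g_i(x) = 0 for all i): FAILS

Verdict: the first failing condition is complementary_slackness -> comp.

comp


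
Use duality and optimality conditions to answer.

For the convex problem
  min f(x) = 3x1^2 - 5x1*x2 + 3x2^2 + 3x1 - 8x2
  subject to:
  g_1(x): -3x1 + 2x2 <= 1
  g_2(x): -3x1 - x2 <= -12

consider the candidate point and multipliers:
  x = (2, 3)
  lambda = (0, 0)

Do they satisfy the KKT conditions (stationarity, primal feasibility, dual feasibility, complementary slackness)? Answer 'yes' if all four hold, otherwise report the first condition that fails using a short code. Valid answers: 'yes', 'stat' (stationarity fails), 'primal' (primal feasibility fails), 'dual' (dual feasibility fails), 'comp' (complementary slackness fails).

Gradient of f: grad f(x) = Q x + c = (0, 0)
Constraint values g_i(x) = a_i^T x - b_i:
  g_1((2, 3)) = -1
  g_2((2, 3)) = 3
Stationarity residual: grad f(x) + sum_i lambda_i a_i = (0, 0)
  -> stationarity OK
Primal feasibility (all g_i <= 0): FAILS
Dual feasibility (all lambda_i >= 0): OK
Complementary slackness (lambda_i * g_i(x) = 0 for all i): OK

Verdict: the first failing condition is primal_feasibility -> primal.

primal


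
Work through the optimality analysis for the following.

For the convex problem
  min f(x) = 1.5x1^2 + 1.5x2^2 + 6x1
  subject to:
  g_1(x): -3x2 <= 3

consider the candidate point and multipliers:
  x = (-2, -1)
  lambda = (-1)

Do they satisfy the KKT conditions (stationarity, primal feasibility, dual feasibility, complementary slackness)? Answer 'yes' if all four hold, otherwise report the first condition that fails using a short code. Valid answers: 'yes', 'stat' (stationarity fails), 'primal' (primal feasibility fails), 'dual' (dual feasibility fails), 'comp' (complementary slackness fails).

Gradient of f: grad f(x) = Q x + c = (0, -3)
Constraint values g_i(x) = a_i^T x - b_i:
  g_1((-2, -1)) = 0
Stationarity residual: grad f(x) + sum_i lambda_i a_i = (0, 0)
  -> stationarity OK
Primal feasibility (all g_i <= 0): OK
Dual feasibility (all lambda_i >= 0): FAILS
Complementary slackness (lambda_i * g_i(x) = 0 for all i): OK

Verdict: the first failing condition is dual_feasibility -> dual.

dual


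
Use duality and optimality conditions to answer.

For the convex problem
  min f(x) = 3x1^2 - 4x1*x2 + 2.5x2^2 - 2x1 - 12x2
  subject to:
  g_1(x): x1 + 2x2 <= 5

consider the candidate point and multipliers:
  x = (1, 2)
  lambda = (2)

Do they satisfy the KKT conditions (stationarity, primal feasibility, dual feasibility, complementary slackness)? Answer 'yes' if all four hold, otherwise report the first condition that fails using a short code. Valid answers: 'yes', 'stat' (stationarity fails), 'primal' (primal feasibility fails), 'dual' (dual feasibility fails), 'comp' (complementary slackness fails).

Gradient of f: grad f(x) = Q x + c = (-4, -6)
Constraint values g_i(x) = a_i^T x - b_i:
  g_1((1, 2)) = 0
Stationarity residual: grad f(x) + sum_i lambda_i a_i = (-2, -2)
  -> stationarity FAILS
Primal feasibility (all g_i <= 0): OK
Dual feasibility (all lambda_i >= 0): OK
Complementary slackness (lambda_i * g_i(x) = 0 for all i): OK

Verdict: the first failing condition is stationarity -> stat.

stat


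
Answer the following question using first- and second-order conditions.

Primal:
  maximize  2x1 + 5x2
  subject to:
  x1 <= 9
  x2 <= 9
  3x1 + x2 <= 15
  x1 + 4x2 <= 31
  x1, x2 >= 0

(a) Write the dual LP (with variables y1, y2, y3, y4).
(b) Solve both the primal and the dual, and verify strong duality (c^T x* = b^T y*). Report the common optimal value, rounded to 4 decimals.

The standard primal-dual pair for 'max c^T x s.t. A x <= b, x >= 0' is:
  Dual:  min b^T y  s.t.  A^T y >= c,  y >= 0.

So the dual LP is:
  minimize  9y1 + 9y2 + 15y3 + 31y4
  subject to:
    y1 + 3y3 + y4 >= 2
    y2 + y3 + 4y4 >= 5
    y1, y2, y3, y4 >= 0

Solving the primal: x* = (2.6364, 7.0909).
  primal value c^T x* = 40.7273.
Solving the dual: y* = (0, 0, 0.2727, 1.1818).
  dual value b^T y* = 40.7273.
Strong duality: c^T x* = b^T y*. Confirmed.

40.7273


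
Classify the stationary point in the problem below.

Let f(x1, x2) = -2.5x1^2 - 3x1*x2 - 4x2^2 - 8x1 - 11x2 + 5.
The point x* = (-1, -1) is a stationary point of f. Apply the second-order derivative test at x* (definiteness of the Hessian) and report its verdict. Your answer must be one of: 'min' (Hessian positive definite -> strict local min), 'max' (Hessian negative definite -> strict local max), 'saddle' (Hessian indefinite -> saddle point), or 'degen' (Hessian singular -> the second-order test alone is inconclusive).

Compute the Hessian H = grad^2 f:
  H = [[-5, -3], [-3, -8]]
Verify stationarity: grad f(x*) = H x* + g = (0, 0).
Eigenvalues of H: -9.8541, -3.1459.
Both eigenvalues < 0, so H is negative definite -> x* is a strict local max.

max


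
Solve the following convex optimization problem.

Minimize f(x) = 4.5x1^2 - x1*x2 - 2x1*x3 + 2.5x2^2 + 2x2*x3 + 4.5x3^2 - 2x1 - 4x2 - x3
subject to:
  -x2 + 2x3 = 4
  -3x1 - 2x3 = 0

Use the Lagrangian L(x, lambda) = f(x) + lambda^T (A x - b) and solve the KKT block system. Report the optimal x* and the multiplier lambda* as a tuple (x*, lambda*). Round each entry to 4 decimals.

Form the Lagrangian:
  L(x, lambda) = (1/2) x^T Q x + c^T x + lambda^T (A x - b)
Stationarity (grad_x L = 0): Q x + c + A^T lambda = 0.
Primal feasibility: A x = b.

This gives the KKT block system:
  [ Q   A^T ] [ x     ]   [-c ]
  [ A    0  ] [ lambda ] = [ b ]

Solving the linear system:
  x*      = (-0.8393, -1.482, 1.259)
  lambda* = (-8.0528, -3.53)
  f(x*)   = 19.2794

x* = (-0.8393, -1.482, 1.259), lambda* = (-8.0528, -3.53)


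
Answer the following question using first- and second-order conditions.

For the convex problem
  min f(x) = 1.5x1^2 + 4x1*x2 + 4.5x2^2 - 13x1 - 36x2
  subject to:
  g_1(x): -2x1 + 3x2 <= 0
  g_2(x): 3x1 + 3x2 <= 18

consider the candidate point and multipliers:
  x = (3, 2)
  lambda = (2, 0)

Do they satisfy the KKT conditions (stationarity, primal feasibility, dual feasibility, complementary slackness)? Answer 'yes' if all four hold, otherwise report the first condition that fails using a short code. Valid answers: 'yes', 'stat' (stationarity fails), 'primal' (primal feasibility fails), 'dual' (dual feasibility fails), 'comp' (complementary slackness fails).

Gradient of f: grad f(x) = Q x + c = (4, -6)
Constraint values g_i(x) = a_i^T x - b_i:
  g_1((3, 2)) = 0
  g_2((3, 2)) = -3
Stationarity residual: grad f(x) + sum_i lambda_i a_i = (0, 0)
  -> stationarity OK
Primal feasibility (all g_i <= 0): OK
Dual feasibility (all lambda_i >= 0): OK
Complementary slackness (lambda_i * g_i(x) = 0 for all i): OK

Verdict: yes, KKT holds.

yes


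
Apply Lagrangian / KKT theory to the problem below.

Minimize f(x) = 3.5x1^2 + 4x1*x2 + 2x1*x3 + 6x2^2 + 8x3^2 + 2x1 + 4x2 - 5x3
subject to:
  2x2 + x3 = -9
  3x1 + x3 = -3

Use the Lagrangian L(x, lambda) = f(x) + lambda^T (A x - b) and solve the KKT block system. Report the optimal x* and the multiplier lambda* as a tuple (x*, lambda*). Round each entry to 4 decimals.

Form the Lagrangian:
  L(x, lambda) = (1/2) x^T Q x + c^T x + lambda^T (A x - b)
Stationarity (grad_x L = 0): Q x + c + A^T lambda = 0.
Primal feasibility: A x = b.

This gives the KKT block system:
  [ Q   A^T ] [ x     ]   [-c ]
  [ A    0  ] [ lambda ] = [ b ]

Solving the linear system:
  x*      = (-0.5337, -3.8006, -1.3989)
  lambda* = (21.8708, 6.5787)
  f(x*)   = 103.6489

x* = (-0.5337, -3.8006, -1.3989), lambda* = (21.8708, 6.5787)


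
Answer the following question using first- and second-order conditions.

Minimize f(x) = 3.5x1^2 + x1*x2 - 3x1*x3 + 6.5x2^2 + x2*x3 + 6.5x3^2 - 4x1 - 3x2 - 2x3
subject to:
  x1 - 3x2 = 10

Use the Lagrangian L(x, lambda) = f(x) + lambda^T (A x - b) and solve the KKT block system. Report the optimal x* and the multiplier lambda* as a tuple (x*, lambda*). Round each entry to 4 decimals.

Form the Lagrangian:
  L(x, lambda) = (1/2) x^T Q x + c^T x + lambda^T (A x - b)
Stationarity (grad_x L = 0): Q x + c + A^T lambda = 0.
Primal feasibility: A x = b.

This gives the KKT block system:
  [ Q   A^T ] [ x     ]   [-c ]
  [ A    0  ] [ lambda ] = [ b ]

Solving the linear system:
  x*      = (2.7874, -2.4042, 0.982)
  lambda* = (-10.1617)
  f(x*)   = 47.8578

x* = (2.7874, -2.4042, 0.982), lambda* = (-10.1617)


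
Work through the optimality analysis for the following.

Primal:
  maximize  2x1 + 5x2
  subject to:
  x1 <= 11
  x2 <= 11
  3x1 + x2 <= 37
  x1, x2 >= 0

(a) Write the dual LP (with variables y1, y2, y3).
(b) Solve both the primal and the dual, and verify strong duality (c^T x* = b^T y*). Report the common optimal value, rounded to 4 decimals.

The standard primal-dual pair for 'max c^T x s.t. A x <= b, x >= 0' is:
  Dual:  min b^T y  s.t.  A^T y >= c,  y >= 0.

So the dual LP is:
  minimize  11y1 + 11y2 + 37y3
  subject to:
    y1 + 3y3 >= 2
    y2 + y3 >= 5
    y1, y2, y3 >= 0

Solving the primal: x* = (8.6667, 11).
  primal value c^T x* = 72.3333.
Solving the dual: y* = (0, 4.3333, 0.6667).
  dual value b^T y* = 72.3333.
Strong duality: c^T x* = b^T y*. Confirmed.

72.3333


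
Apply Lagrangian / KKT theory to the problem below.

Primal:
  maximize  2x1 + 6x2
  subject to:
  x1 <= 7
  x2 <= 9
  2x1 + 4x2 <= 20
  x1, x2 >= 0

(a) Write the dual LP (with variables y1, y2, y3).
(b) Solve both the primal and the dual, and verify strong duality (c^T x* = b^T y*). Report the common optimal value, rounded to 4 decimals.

The standard primal-dual pair for 'max c^T x s.t. A x <= b, x >= 0' is:
  Dual:  min b^T y  s.t.  A^T y >= c,  y >= 0.

So the dual LP is:
  minimize  7y1 + 9y2 + 20y3
  subject to:
    y1 + 2y3 >= 2
    y2 + 4y3 >= 6
    y1, y2, y3 >= 0

Solving the primal: x* = (0, 5).
  primal value c^T x* = 30.
Solving the dual: y* = (0, 0, 1.5).
  dual value b^T y* = 30.
Strong duality: c^T x* = b^T y*. Confirmed.

30


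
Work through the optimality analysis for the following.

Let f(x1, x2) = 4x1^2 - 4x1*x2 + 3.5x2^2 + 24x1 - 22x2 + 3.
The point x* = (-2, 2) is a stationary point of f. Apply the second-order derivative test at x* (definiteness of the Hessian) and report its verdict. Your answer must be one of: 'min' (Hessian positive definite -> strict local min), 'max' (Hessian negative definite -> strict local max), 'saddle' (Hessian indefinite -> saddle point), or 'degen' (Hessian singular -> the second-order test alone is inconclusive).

Compute the Hessian H = grad^2 f:
  H = [[8, -4], [-4, 7]]
Verify stationarity: grad f(x*) = H x* + g = (0, 0).
Eigenvalues of H: 3.4689, 11.5311.
Both eigenvalues > 0, so H is positive definite -> x* is a strict local min.

min


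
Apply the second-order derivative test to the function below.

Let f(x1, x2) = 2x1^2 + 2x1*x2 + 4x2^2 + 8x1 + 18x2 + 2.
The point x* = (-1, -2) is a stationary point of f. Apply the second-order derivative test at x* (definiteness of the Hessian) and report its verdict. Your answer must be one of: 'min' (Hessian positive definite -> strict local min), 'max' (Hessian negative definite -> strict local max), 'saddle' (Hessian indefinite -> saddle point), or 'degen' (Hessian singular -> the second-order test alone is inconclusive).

Compute the Hessian H = grad^2 f:
  H = [[4, 2], [2, 8]]
Verify stationarity: grad f(x*) = H x* + g = (0, 0).
Eigenvalues of H: 3.1716, 8.8284.
Both eigenvalues > 0, so H is positive definite -> x* is a strict local min.

min


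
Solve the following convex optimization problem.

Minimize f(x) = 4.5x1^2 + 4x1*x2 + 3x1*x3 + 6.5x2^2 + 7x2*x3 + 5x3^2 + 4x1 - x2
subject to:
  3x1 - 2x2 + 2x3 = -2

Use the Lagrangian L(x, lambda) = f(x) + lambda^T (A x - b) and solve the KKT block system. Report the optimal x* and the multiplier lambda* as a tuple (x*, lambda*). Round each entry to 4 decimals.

Form the Lagrangian:
  L(x, lambda) = (1/2) x^T Q x + c^T x + lambda^T (A x - b)
Stationarity (grad_x L = 0): Q x + c + A^T lambda = 0.
Primal feasibility: A x = b.

This gives the KKT block system:
  [ Q   A^T ] [ x     ]   [-c ]
  [ A    0  ] [ lambda ] = [ b ]

Solving the linear system:
  x*      = (-0.5283, 0.2223, 0.0148)
  lambda* = (-0.0597)
  f(x*)   = -1.2274

x* = (-0.5283, 0.2223, 0.0148), lambda* = (-0.0597)


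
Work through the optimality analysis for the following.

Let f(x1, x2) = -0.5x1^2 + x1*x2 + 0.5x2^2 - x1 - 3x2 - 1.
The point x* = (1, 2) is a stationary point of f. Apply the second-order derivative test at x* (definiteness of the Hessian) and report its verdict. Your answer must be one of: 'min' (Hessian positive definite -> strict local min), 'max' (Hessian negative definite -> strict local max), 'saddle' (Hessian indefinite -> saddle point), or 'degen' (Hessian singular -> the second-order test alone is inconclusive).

Compute the Hessian H = grad^2 f:
  H = [[-1, 1], [1, 1]]
Verify stationarity: grad f(x*) = H x* + g = (0, 0).
Eigenvalues of H: -1.4142, 1.4142.
Eigenvalues have mixed signs, so H is indefinite -> x* is a saddle point.

saddle


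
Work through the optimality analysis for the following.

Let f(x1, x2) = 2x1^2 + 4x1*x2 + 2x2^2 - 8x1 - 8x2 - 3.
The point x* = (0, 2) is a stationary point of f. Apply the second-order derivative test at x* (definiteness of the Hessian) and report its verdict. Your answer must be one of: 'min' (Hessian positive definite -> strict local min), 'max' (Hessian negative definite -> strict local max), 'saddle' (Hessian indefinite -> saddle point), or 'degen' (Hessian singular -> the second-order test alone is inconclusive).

Compute the Hessian H = grad^2 f:
  H = [[4, 4], [4, 4]]
Verify stationarity: grad f(x*) = H x* + g = (0, 0).
Eigenvalues of H: 0, 8.
H has a zero eigenvalue (singular; positive semidefinite but not definite), so H is neither positive definite, negative definite, nor indefinite. The second-order test alone is inconclusive -> degen.
(Indeed, f is constant along the null direction of H through x*, so x* is not a strict local extremum.)

degen


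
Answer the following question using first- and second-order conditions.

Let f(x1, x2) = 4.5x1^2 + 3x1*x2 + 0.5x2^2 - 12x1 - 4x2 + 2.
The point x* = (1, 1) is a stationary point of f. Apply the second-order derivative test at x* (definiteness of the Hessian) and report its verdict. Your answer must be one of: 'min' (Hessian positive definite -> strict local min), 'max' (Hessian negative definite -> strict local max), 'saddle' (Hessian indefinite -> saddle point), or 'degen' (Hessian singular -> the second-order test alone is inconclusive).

Compute the Hessian H = grad^2 f:
  H = [[9, 3], [3, 1]]
Verify stationarity: grad f(x*) = H x* + g = (0, 0).
Eigenvalues of H: 0, 10.
H has a zero eigenvalue (singular; positive semidefinite but not definite), so H is neither positive definite, negative definite, nor indefinite. The second-order test alone is inconclusive -> degen.
(Indeed, f is constant along the null direction of H through x*, so x* is not a strict local extremum.)

degen


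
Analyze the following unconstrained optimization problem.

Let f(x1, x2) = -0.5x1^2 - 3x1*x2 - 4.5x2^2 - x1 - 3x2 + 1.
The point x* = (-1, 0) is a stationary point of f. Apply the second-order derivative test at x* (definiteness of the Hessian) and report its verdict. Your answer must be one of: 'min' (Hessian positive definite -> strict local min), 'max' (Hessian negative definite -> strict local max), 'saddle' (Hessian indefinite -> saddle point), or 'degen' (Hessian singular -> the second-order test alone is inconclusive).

Compute the Hessian H = grad^2 f:
  H = [[-1, -3], [-3, -9]]
Verify stationarity: grad f(x*) = H x* + g = (0, 0).
Eigenvalues of H: -10, 0.
H has a zero eigenvalue (singular; negative semidefinite but not definite), so H is neither positive definite, negative definite, nor indefinite. The second-order test alone is inconclusive -> degen.
(Indeed, f is constant along the null direction of H through x*, so x* is not a strict local extremum.)

degen


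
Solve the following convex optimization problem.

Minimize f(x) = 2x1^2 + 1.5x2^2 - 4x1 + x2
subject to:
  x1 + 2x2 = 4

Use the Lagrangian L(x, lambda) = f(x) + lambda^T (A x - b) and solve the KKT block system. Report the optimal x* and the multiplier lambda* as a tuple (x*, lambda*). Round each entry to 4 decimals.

Form the Lagrangian:
  L(x, lambda) = (1/2) x^T Q x + c^T x + lambda^T (A x - b)
Stationarity (grad_x L = 0): Q x + c + A^T lambda = 0.
Primal feasibility: A x = b.

This gives the KKT block system:
  [ Q   A^T ] [ x     ]   [-c ]
  [ A    0  ] [ lambda ] = [ b ]

Solving the linear system:
  x*      = (1.5789, 1.2105)
  lambda* = (-2.3158)
  f(x*)   = 2.0789

x* = (1.5789, 1.2105), lambda* = (-2.3158)


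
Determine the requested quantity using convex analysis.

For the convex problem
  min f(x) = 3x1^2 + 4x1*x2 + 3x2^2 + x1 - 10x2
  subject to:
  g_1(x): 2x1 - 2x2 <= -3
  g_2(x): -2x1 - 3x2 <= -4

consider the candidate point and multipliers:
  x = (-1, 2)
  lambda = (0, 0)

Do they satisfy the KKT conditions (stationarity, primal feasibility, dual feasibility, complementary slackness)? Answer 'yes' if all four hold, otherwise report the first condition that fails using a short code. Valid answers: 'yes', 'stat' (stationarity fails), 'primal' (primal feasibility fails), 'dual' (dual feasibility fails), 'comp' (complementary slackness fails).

Gradient of f: grad f(x) = Q x + c = (3, -2)
Constraint values g_i(x) = a_i^T x - b_i:
  g_1((-1, 2)) = -3
  g_2((-1, 2)) = 0
Stationarity residual: grad f(x) + sum_i lambda_i a_i = (3, -2)
  -> stationarity FAILS
Primal feasibility (all g_i <= 0): OK
Dual feasibility (all lambda_i >= 0): OK
Complementary slackness (lambda_i * g_i(x) = 0 for all i): OK

Verdict: the first failing condition is stationarity -> stat.

stat


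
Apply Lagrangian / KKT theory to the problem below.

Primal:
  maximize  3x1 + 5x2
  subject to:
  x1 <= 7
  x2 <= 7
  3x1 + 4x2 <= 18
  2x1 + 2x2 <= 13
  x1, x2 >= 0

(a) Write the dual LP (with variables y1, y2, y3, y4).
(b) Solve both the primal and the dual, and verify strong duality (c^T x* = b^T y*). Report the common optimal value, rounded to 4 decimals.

The standard primal-dual pair for 'max c^T x s.t. A x <= b, x >= 0' is:
  Dual:  min b^T y  s.t.  A^T y >= c,  y >= 0.

So the dual LP is:
  minimize  7y1 + 7y2 + 18y3 + 13y4
  subject to:
    y1 + 3y3 + 2y4 >= 3
    y2 + 4y3 + 2y4 >= 5
    y1, y2, y3, y4 >= 0

Solving the primal: x* = (0, 4.5).
  primal value c^T x* = 22.5.
Solving the dual: y* = (0, 0, 1.25, 0).
  dual value b^T y* = 22.5.
Strong duality: c^T x* = b^T y*. Confirmed.

22.5


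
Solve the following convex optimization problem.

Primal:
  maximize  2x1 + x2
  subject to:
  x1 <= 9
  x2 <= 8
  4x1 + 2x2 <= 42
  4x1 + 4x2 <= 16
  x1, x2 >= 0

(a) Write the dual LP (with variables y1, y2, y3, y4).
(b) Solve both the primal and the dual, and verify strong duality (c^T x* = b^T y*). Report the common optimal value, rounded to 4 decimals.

The standard primal-dual pair for 'max c^T x s.t. A x <= b, x >= 0' is:
  Dual:  min b^T y  s.t.  A^T y >= c,  y >= 0.

So the dual LP is:
  minimize  9y1 + 8y2 + 42y3 + 16y4
  subject to:
    y1 + 4y3 + 4y4 >= 2
    y2 + 2y3 + 4y4 >= 1
    y1, y2, y3, y4 >= 0

Solving the primal: x* = (4, 0).
  primal value c^T x* = 8.
Solving the dual: y* = (0, 0, 0, 0.5).
  dual value b^T y* = 8.
Strong duality: c^T x* = b^T y*. Confirmed.

8


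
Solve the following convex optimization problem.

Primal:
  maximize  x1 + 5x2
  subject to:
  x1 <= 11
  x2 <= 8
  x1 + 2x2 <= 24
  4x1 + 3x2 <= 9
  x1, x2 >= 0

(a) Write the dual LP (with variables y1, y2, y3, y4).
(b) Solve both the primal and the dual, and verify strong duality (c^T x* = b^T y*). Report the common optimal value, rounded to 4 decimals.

The standard primal-dual pair for 'max c^T x s.t. A x <= b, x >= 0' is:
  Dual:  min b^T y  s.t.  A^T y >= c,  y >= 0.

So the dual LP is:
  minimize  11y1 + 8y2 + 24y3 + 9y4
  subject to:
    y1 + y3 + 4y4 >= 1
    y2 + 2y3 + 3y4 >= 5
    y1, y2, y3, y4 >= 0

Solving the primal: x* = (0, 3).
  primal value c^T x* = 15.
Solving the dual: y* = (0, 0, 0, 1.6667).
  dual value b^T y* = 15.
Strong duality: c^T x* = b^T y*. Confirmed.

15


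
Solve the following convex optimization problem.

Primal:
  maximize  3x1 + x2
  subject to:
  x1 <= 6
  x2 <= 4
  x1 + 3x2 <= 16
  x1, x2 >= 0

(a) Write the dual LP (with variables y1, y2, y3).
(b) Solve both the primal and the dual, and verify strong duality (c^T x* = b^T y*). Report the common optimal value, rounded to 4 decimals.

The standard primal-dual pair for 'max c^T x s.t. A x <= b, x >= 0' is:
  Dual:  min b^T y  s.t.  A^T y >= c,  y >= 0.

So the dual LP is:
  minimize  6y1 + 4y2 + 16y3
  subject to:
    y1 + y3 >= 3
    y2 + 3y3 >= 1
    y1, y2, y3 >= 0

Solving the primal: x* = (6, 3.3333).
  primal value c^T x* = 21.3333.
Solving the dual: y* = (2.6667, 0, 0.3333).
  dual value b^T y* = 21.3333.
Strong duality: c^T x* = b^T y*. Confirmed.

21.3333


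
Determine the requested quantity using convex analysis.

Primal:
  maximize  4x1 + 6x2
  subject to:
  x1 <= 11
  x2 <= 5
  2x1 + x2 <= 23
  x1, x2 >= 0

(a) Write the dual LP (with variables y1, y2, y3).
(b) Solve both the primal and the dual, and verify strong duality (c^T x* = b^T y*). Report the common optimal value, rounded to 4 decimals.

The standard primal-dual pair for 'max c^T x s.t. A x <= b, x >= 0' is:
  Dual:  min b^T y  s.t.  A^T y >= c,  y >= 0.

So the dual LP is:
  minimize  11y1 + 5y2 + 23y3
  subject to:
    y1 + 2y3 >= 4
    y2 + y3 >= 6
    y1, y2, y3 >= 0

Solving the primal: x* = (9, 5).
  primal value c^T x* = 66.
Solving the dual: y* = (0, 4, 2).
  dual value b^T y* = 66.
Strong duality: c^T x* = b^T y*. Confirmed.

66


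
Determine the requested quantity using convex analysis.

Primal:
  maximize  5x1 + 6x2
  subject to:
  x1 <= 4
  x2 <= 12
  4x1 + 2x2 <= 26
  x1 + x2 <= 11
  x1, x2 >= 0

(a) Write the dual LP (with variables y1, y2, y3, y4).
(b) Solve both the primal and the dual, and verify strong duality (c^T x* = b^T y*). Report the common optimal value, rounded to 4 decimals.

The standard primal-dual pair for 'max c^T x s.t. A x <= b, x >= 0' is:
  Dual:  min b^T y  s.t.  A^T y >= c,  y >= 0.

So the dual LP is:
  minimize  4y1 + 12y2 + 26y3 + 11y4
  subject to:
    y1 + 4y3 + y4 >= 5
    y2 + 2y3 + y4 >= 6
    y1, y2, y3, y4 >= 0

Solving the primal: x* = (0, 11).
  primal value c^T x* = 66.
Solving the dual: y* = (0, 0, 0, 6).
  dual value b^T y* = 66.
Strong duality: c^T x* = b^T y*. Confirmed.

66


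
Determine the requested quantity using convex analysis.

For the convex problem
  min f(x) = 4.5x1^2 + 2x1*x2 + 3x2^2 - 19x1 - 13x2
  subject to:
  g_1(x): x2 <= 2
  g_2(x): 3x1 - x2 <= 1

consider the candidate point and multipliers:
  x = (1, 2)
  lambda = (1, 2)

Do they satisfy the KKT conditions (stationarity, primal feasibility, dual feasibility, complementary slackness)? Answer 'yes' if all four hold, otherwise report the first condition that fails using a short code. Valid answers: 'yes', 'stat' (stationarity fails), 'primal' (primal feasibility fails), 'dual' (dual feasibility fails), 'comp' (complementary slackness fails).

Gradient of f: grad f(x) = Q x + c = (-6, 1)
Constraint values g_i(x) = a_i^T x - b_i:
  g_1((1, 2)) = 0
  g_2((1, 2)) = 0
Stationarity residual: grad f(x) + sum_i lambda_i a_i = (0, 0)
  -> stationarity OK
Primal feasibility (all g_i <= 0): OK
Dual feasibility (all lambda_i >= 0): OK
Complementary slackness (lambda_i * g_i(x) = 0 for all i): OK

Verdict: yes, KKT holds.

yes


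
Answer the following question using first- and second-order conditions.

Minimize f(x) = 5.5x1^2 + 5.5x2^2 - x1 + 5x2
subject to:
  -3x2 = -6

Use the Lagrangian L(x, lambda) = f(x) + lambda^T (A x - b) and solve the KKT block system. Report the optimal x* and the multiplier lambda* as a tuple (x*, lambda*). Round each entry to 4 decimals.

Form the Lagrangian:
  L(x, lambda) = (1/2) x^T Q x + c^T x + lambda^T (A x - b)
Stationarity (grad_x L = 0): Q x + c + A^T lambda = 0.
Primal feasibility: A x = b.

This gives the KKT block system:
  [ Q   A^T ] [ x     ]   [-c ]
  [ A    0  ] [ lambda ] = [ b ]

Solving the linear system:
  x*      = (0.0909, 2)
  lambda* = (9)
  f(x*)   = 31.9545

x* = (0.0909, 2), lambda* = (9)


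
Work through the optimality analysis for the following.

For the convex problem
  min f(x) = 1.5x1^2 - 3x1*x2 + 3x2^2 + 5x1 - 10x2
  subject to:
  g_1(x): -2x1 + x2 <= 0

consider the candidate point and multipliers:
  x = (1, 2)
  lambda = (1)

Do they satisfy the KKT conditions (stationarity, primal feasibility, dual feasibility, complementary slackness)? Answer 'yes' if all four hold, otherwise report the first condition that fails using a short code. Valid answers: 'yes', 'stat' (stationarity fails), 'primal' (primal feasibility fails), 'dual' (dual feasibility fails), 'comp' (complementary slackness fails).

Gradient of f: grad f(x) = Q x + c = (2, -1)
Constraint values g_i(x) = a_i^T x - b_i:
  g_1((1, 2)) = 0
Stationarity residual: grad f(x) + sum_i lambda_i a_i = (0, 0)
  -> stationarity OK
Primal feasibility (all g_i <= 0): OK
Dual feasibility (all lambda_i >= 0): OK
Complementary slackness (lambda_i * g_i(x) = 0 for all i): OK

Verdict: yes, KKT holds.

yes


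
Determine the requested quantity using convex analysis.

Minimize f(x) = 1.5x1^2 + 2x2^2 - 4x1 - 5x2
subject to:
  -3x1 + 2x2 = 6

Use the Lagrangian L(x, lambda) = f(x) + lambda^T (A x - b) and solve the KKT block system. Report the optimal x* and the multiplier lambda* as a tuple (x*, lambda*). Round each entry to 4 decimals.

Form the Lagrangian:
  L(x, lambda) = (1/2) x^T Q x + c^T x + lambda^T (A x - b)
Stationarity (grad_x L = 0): Q x + c + A^T lambda = 0.
Primal feasibility: A x = b.

This gives the KKT block system:
  [ Q   A^T ] [ x     ]   [-c ]
  [ A    0  ] [ lambda ] = [ b ]

Solving the linear system:
  x*      = (-0.5417, 2.1875)
  lambda* = (-1.875)
  f(x*)   = 1.2396

x* = (-0.5417, 2.1875), lambda* = (-1.875)


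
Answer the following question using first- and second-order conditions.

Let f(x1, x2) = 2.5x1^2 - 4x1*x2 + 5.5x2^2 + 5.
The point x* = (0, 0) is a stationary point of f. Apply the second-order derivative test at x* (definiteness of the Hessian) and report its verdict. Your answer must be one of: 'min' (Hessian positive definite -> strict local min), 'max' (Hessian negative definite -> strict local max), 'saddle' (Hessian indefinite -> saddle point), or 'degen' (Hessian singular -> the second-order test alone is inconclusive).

Compute the Hessian H = grad^2 f:
  H = [[5, -4], [-4, 11]]
Verify stationarity: grad f(x*) = H x* + g = (0, 0).
Eigenvalues of H: 3, 13.
Both eigenvalues > 0, so H is positive definite -> x* is a strict local min.

min


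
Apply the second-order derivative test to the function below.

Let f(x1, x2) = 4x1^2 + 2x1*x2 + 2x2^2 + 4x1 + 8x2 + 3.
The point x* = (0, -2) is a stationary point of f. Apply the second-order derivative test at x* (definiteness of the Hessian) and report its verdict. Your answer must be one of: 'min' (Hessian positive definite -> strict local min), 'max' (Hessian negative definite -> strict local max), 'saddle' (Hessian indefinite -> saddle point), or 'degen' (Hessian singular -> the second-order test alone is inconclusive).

Compute the Hessian H = grad^2 f:
  H = [[8, 2], [2, 4]]
Verify stationarity: grad f(x*) = H x* + g = (0, 0).
Eigenvalues of H: 3.1716, 8.8284.
Both eigenvalues > 0, so H is positive definite -> x* is a strict local min.

min


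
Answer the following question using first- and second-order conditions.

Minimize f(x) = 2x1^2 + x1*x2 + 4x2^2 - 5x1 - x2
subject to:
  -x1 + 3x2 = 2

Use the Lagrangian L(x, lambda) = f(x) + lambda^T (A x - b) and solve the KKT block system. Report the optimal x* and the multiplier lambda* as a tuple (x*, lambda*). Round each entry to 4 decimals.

Form the Lagrangian:
  L(x, lambda) = (1/2) x^T Q x + c^T x + lambda^T (A x - b)
Stationarity (grad_x L = 0): Q x + c + A^T lambda = 0.
Primal feasibility: A x = b.

This gives the KKT block system:
  [ Q   A^T ] [ x     ]   [-c ]
  [ A    0  ] [ lambda ] = [ b ]

Solving the linear system:
  x*      = (0.52, 0.84)
  lambda* = (-2.08)
  f(x*)   = 0.36

x* = (0.52, 0.84), lambda* = (-2.08)


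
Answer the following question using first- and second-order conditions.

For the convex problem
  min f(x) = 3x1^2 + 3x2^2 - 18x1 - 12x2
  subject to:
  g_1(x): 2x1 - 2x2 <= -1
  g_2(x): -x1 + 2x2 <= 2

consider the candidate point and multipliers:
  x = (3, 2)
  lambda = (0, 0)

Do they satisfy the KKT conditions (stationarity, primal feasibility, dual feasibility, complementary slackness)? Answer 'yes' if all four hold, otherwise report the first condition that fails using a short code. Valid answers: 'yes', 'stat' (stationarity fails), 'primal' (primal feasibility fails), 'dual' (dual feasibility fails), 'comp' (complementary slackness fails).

Gradient of f: grad f(x) = Q x + c = (0, 0)
Constraint values g_i(x) = a_i^T x - b_i:
  g_1((3, 2)) = 3
  g_2((3, 2)) = -1
Stationarity residual: grad f(x) + sum_i lambda_i a_i = (0, 0)
  -> stationarity OK
Primal feasibility (all g_i <= 0): FAILS
Dual feasibility (all lambda_i >= 0): OK
Complementary slackness (lambda_i * g_i(x) = 0 for all i): OK

Verdict: the first failing condition is primal_feasibility -> primal.

primal


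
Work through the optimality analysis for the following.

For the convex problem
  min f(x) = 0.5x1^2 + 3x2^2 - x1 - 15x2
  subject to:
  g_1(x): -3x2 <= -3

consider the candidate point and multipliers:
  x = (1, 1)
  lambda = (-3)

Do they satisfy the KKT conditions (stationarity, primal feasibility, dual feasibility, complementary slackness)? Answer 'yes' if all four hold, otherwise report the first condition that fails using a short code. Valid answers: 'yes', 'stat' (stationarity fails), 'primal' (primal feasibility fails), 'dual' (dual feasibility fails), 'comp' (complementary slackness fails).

Gradient of f: grad f(x) = Q x + c = (0, -9)
Constraint values g_i(x) = a_i^T x - b_i:
  g_1((1, 1)) = 0
Stationarity residual: grad f(x) + sum_i lambda_i a_i = (0, 0)
  -> stationarity OK
Primal feasibility (all g_i <= 0): OK
Dual feasibility (all lambda_i >= 0): FAILS
Complementary slackness (lambda_i * g_i(x) = 0 for all i): OK

Verdict: the first failing condition is dual_feasibility -> dual.

dual


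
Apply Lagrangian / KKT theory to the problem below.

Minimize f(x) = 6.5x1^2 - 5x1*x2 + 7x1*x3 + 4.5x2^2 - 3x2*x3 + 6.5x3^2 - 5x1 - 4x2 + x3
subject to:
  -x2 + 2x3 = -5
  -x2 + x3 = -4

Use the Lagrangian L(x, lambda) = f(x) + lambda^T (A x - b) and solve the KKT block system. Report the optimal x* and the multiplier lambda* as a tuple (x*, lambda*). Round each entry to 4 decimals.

Form the Lagrangian:
  L(x, lambda) = (1/2) x^T Q x + c^T x + lambda^T (A x - b)
Stationarity (grad_x L = 0): Q x + c + A^T lambda = 0.
Primal feasibility: A x = b.

This gives the KKT block system:
  [ Q   A^T ] [ x     ]   [-c ]
  [ A    0  ] [ lambda ] = [ b ]

Solving the linear system:
  x*      = (2.0769, 3, -1)
  lambda* = (-9.1538, 24.7692)
  f(x*)   = 14.9615

x* = (2.0769, 3, -1), lambda* = (-9.1538, 24.7692)


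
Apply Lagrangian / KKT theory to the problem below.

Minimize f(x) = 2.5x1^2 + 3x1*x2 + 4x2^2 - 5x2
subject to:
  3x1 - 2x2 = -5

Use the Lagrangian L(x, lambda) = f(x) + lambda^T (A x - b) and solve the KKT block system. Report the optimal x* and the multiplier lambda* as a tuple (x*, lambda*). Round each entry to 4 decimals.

Form the Lagrangian:
  L(x, lambda) = (1/2) x^T Q x + c^T x + lambda^T (A x - b)
Stationarity (grad_x L = 0): Q x + c + A^T lambda = 0.
Primal feasibility: A x = b.

This gives the KKT block system:
  [ Q   A^T ] [ x     ]   [-c ]
  [ A    0  ] [ lambda ] = [ b ]

Solving the linear system:
  x*      = (-0.9375, 1.0938)
  lambda* = (0.4687)
  f(x*)   = -1.5625

x* = (-0.9375, 1.0938), lambda* = (0.4687)


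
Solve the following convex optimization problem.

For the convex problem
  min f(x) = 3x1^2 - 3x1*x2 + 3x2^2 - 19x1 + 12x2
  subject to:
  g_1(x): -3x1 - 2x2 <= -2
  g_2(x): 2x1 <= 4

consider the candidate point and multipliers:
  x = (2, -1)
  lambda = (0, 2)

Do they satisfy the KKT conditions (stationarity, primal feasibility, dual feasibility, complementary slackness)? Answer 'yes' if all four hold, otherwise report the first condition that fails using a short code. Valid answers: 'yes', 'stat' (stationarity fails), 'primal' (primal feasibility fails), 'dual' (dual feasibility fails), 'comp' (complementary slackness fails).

Gradient of f: grad f(x) = Q x + c = (-4, 0)
Constraint values g_i(x) = a_i^T x - b_i:
  g_1((2, -1)) = -2
  g_2((2, -1)) = 0
Stationarity residual: grad f(x) + sum_i lambda_i a_i = (0, 0)
  -> stationarity OK
Primal feasibility (all g_i <= 0): OK
Dual feasibility (all lambda_i >= 0): OK
Complementary slackness (lambda_i * g_i(x) = 0 for all i): OK

Verdict: yes, KKT holds.

yes


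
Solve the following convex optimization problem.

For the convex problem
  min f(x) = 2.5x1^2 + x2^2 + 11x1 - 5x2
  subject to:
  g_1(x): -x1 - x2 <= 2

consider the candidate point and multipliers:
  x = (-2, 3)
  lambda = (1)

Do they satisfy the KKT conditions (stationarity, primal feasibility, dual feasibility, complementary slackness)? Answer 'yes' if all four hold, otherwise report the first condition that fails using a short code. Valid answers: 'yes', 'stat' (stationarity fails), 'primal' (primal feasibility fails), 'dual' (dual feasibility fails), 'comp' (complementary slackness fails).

Gradient of f: grad f(x) = Q x + c = (1, 1)
Constraint values g_i(x) = a_i^T x - b_i:
  g_1((-2, 3)) = -3
Stationarity residual: grad f(x) + sum_i lambda_i a_i = (0, 0)
  -> stationarity OK
Primal feasibility (all g_i <= 0): OK
Dual feasibility (all lambda_i >= 0): OK
Complementary slackness (lambda_i * g_i(x) = 0 for all i): FAILS

Verdict: the first failing condition is complementary_slackness -> comp.

comp


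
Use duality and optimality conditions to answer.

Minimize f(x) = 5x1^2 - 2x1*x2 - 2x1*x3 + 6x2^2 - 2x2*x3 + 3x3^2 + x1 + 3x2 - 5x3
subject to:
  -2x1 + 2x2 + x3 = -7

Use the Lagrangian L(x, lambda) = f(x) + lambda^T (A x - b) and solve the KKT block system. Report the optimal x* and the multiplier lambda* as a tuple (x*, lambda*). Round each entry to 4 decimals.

Form the Lagrangian:
  L(x, lambda) = (1/2) x^T Q x + c^T x + lambda^T (A x - b)
Stationarity (grad_x L = 0): Q x + c + A^T lambda = 0.
Primal feasibility: A x = b.

This gives the KKT block system:
  [ Q   A^T ] [ x     ]   [-c ]
  [ A    0  ] [ lambda ] = [ b ]

Solving the linear system:
  x*      = (1.2607, -1.7778, -0.9231)
  lambda* = (9.5043)
  f(x*)   = 33.5363

x* = (1.2607, -1.7778, -0.9231), lambda* = (9.5043)


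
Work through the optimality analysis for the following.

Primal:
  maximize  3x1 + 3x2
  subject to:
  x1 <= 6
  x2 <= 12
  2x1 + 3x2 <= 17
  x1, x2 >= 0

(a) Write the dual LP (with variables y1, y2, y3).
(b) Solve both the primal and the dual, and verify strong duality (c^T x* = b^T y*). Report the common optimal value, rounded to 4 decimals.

The standard primal-dual pair for 'max c^T x s.t. A x <= b, x >= 0' is:
  Dual:  min b^T y  s.t.  A^T y >= c,  y >= 0.

So the dual LP is:
  minimize  6y1 + 12y2 + 17y3
  subject to:
    y1 + 2y3 >= 3
    y2 + 3y3 >= 3
    y1, y2, y3 >= 0

Solving the primal: x* = (6, 1.6667).
  primal value c^T x* = 23.
Solving the dual: y* = (1, 0, 1).
  dual value b^T y* = 23.
Strong duality: c^T x* = b^T y*. Confirmed.

23


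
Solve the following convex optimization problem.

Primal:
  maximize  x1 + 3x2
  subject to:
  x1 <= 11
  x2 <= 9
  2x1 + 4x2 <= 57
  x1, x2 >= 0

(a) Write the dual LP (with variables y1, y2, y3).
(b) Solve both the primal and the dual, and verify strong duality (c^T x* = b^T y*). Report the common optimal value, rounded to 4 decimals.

The standard primal-dual pair for 'max c^T x s.t. A x <= b, x >= 0' is:
  Dual:  min b^T y  s.t.  A^T y >= c,  y >= 0.

So the dual LP is:
  minimize  11y1 + 9y2 + 57y3
  subject to:
    y1 + 2y3 >= 1
    y2 + 4y3 >= 3
    y1, y2, y3 >= 0

Solving the primal: x* = (10.5, 9).
  primal value c^T x* = 37.5.
Solving the dual: y* = (0, 1, 0.5).
  dual value b^T y* = 37.5.
Strong duality: c^T x* = b^T y*. Confirmed.

37.5
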